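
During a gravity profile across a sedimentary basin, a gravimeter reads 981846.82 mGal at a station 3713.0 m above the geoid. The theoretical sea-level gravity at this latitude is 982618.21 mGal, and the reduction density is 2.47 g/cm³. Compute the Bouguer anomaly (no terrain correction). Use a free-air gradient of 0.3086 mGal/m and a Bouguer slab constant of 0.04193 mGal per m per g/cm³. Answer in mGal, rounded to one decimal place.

-10.1

Free-air correction = 0.3086 × 3713.0 = 1145.83 mGal
Free-air anomaly = 981846.82 − 982618.21 + (1145.83) = 374.44 mGal
Bouguer slab correction = 0.04193 × 2.47 × 3713.0 = 384.54 mGal
Simple Bouguer anomaly = 374.44 − (384.54) = -10.10 mGal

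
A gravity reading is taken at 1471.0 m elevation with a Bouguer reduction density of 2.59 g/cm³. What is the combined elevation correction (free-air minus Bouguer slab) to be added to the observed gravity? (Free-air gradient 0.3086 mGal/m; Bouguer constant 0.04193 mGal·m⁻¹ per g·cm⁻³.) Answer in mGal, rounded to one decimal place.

Combined gradient = 0.3086 − 0.04193 × 2.59 = 0.2000013 mGal/m
Combined elevation correction = 0.2000013 × 1471.0 = 294.2 mGal

294.2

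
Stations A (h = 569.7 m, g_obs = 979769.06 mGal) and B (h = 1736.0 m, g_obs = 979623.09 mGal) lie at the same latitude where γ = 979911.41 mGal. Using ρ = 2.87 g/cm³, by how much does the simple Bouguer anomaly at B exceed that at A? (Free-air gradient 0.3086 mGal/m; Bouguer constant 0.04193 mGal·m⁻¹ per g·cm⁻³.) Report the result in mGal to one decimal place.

Δg_SB(A) = 979769.06 − 979911.41 + 0.3086×569.7 − 0.04193×2.87×569.7 = -35.10 mGal
Δg_SB(B) = 979623.09 − 979911.41 + 0.3086×1736.0 − 0.04193×2.87×1736.0 = 38.50 mGal
Difference = 38.50 − (-35.10) = 73.60 mGal

73.6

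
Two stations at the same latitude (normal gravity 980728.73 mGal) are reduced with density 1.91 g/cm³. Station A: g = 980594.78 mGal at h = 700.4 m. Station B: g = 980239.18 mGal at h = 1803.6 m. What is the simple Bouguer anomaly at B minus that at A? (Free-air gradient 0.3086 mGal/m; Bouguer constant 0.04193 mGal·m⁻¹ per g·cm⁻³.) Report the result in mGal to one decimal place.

Δg_SB(A) = 980594.78 − 980728.73 + 0.3086×700.4 − 0.04193×1.91×700.4 = 26.10 mGal
Δg_SB(B) = 980239.18 − 980728.73 + 0.3086×1803.6 − 0.04193×1.91×1803.6 = -77.40 mGal
Difference = -77.40 − (26.10) = -103.50 mGal

-103.5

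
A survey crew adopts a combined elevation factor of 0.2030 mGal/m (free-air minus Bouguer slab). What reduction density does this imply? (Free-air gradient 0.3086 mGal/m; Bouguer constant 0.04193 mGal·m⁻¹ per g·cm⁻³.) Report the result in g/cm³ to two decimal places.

2.52

0.2030 = 0.3086 − 0.04193 × ρ
ρ = (0.3086 − 0.2030) / 0.04193 = 2.52 g/cm³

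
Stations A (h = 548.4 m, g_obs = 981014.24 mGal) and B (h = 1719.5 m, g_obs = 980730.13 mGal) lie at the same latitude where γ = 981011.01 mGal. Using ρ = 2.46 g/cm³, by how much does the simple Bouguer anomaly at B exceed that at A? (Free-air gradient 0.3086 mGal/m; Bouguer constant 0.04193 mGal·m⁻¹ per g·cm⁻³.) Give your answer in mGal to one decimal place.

-43.5

Δg_SB(A) = 981014.24 − 981011.01 + 0.3086×548.4 − 0.04193×2.46×548.4 = 115.90 mGal
Δg_SB(B) = 980730.13 − 981011.01 + 0.3086×1719.5 − 0.04193×2.46×1719.5 = 72.40 mGal
Difference = 72.40 − (115.90) = -43.50 mGal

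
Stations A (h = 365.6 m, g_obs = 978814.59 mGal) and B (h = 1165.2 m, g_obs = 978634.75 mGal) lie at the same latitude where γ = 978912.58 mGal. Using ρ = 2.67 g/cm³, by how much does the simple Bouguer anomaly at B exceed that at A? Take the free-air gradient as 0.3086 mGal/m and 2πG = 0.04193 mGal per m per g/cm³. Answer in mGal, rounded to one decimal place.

-22.6

Δg_SB(A) = 978814.59 − 978912.58 + 0.3086×365.6 − 0.04193×2.67×365.6 = -26.10 mGal
Δg_SB(B) = 978634.75 − 978912.58 + 0.3086×1165.2 − 0.04193×2.67×1165.2 = -48.70 mGal
Difference = -48.70 − (-26.10) = -22.60 mGal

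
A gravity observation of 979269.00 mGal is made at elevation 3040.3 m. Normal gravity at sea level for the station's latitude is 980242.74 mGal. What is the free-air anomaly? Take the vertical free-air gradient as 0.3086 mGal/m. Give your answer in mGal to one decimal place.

-35.5

Free-air correction = 0.3086 × 3040.3 = 938.24 mGal
Free-air anomaly = 979269.00 − 980242.74 + (938.24) = -35.50 mGal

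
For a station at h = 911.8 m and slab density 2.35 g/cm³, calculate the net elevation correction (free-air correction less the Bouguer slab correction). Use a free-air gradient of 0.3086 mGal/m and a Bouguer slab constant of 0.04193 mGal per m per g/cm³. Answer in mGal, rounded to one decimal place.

191.5

Combined gradient = 0.3086 − 0.04193 × 2.35 = 0.2100645 mGal/m
Combined elevation correction = 0.2100645 × 911.8 = 191.5 mGal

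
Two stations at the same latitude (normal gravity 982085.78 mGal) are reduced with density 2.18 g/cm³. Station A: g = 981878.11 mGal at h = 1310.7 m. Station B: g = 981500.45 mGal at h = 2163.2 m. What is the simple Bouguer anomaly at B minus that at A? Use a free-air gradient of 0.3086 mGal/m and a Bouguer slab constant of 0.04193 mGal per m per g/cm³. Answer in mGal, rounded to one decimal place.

-192.5

Δg_SB(A) = 981878.11 − 982085.78 + 0.3086×1310.7 − 0.04193×2.18×1310.7 = 77.00 mGal
Δg_SB(B) = 981500.45 − 982085.78 + 0.3086×2163.2 − 0.04193×2.18×2163.2 = -115.50 mGal
Difference = -115.50 − (77.00) = -192.50 mGal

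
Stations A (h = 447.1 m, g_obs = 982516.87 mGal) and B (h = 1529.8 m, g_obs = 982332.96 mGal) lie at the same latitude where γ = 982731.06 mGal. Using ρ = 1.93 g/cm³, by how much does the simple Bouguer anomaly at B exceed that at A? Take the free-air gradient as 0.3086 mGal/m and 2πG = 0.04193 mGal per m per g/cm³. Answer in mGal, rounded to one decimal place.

62.6

Δg_SB(A) = 982516.87 − 982731.06 + 0.3086×447.1 − 0.04193×1.93×447.1 = -112.40 mGal
Δg_SB(B) = 982332.96 − 982731.06 + 0.3086×1529.8 − 0.04193×1.93×1529.8 = -49.80 mGal
Difference = -49.80 − (-112.40) = 62.60 mGal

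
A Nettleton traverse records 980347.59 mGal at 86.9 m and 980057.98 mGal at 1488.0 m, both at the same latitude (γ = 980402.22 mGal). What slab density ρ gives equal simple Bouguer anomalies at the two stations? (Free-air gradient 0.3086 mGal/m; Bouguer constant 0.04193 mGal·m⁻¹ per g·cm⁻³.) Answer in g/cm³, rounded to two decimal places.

2.43

Δg_obs = 980057.98 − 980347.59 = -289.61 mGal over Δh = 1488.0 − 86.9 = 1401.1 m
Equal Bouguer anomalies ⇒ Δg_obs + (0.3086 − 0.04193ρ)·Δh = 0
0.3086 − 0.04193ρ = −Δg_obs/Δh = 0.20670
ρ = (0.3086 − 0.20670) / 0.04193 = 2.43 g/cm³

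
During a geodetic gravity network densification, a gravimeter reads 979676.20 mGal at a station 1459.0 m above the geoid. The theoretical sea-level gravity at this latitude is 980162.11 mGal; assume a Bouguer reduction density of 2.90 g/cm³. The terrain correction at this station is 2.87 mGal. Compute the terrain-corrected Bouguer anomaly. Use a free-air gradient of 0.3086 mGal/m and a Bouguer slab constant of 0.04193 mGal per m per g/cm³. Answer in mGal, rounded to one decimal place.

Free-air correction = 0.3086 × 1459.0 = 450.25 mGal
Free-air anomaly = 979676.20 − 980162.11 + (450.25) = -35.66 mGal
Bouguer slab correction = 0.04193 × 2.90 × 1459.0 = 177.41 mGal
Simple Bouguer anomaly = -35.66 − (177.41) = -213.07 mGal
Complete Bouguer anomaly = -213.07 + 2.87 = -210.20 mGal

-210.2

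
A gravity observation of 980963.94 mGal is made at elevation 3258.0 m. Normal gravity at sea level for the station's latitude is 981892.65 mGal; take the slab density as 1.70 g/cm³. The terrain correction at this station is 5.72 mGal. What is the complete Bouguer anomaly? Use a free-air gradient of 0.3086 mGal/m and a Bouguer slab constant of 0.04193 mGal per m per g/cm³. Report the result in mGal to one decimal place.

Free-air correction = 0.3086 × 3258.0 = 1005.42 mGal
Free-air anomaly = 980963.94 − 981892.65 + (1005.42) = 76.71 mGal
Bouguer slab correction = 0.04193 × 1.70 × 3258.0 = 232.23 mGal
Simple Bouguer anomaly = 76.71 − (232.23) = -155.52 mGal
Complete Bouguer anomaly = -155.52 + 5.72 = -149.80 mGal

-149.8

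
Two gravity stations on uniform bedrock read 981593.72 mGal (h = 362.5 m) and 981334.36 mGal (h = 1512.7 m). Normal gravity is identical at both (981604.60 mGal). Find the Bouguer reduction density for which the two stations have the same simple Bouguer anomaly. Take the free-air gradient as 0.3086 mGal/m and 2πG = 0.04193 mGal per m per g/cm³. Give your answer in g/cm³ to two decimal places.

Δg_obs = 981334.36 − 981593.72 = -259.36 mGal over Δh = 1512.7 − 362.5 = 1150.2 m
Equal Bouguer anomalies ⇒ Δg_obs + (0.3086 − 0.04193ρ)·Δh = 0
0.3086 − 0.04193ρ = −Δg_obs/Δh = 0.22549
ρ = (0.3086 − 0.22549) / 0.04193 = 1.98 g/cm³

1.98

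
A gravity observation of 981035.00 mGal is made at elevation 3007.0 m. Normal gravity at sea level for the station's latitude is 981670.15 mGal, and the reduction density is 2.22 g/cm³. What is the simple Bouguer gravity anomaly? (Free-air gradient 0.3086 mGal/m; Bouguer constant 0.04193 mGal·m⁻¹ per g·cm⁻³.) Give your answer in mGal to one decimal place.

12.9

Free-air correction = 0.3086 × 3007.0 = 927.96 mGal
Free-air anomaly = 981035.00 − 981670.15 + (927.96) = 292.81 mGal
Bouguer slab correction = 0.04193 × 2.22 × 3007.0 = 279.91 mGal
Simple Bouguer anomaly = 292.81 − (279.91) = 12.90 mGal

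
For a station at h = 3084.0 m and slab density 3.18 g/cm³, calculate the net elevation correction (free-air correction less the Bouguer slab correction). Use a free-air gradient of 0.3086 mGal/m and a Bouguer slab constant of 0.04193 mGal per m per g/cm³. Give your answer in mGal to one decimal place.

540.5

Combined gradient = 0.3086 − 0.04193 × 3.18 = 0.1752626 mGal/m
Combined elevation correction = 0.1752626 × 3084.0 = 540.5 mGal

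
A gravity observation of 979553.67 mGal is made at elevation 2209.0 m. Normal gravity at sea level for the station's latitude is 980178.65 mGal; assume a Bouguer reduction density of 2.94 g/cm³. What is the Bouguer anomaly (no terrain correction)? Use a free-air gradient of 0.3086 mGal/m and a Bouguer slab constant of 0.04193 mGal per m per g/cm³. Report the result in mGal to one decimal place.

Free-air correction = 0.3086 × 2209.0 = 681.70 mGal
Free-air anomaly = 979553.67 − 980178.65 + (681.70) = 56.72 mGal
Bouguer slab correction = 0.04193 × 2.94 × 2209.0 = 272.31 mGal
Simple Bouguer anomaly = 56.72 − (272.31) = -215.59 mGal

-215.6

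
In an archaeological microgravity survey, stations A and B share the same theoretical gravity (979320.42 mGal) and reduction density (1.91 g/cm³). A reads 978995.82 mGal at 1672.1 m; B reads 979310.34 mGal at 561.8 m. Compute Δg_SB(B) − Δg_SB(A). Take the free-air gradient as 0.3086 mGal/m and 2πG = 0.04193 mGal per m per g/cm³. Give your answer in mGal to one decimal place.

60.8

Δg_SB(A) = 978995.82 − 979320.42 + 0.3086×1672.1 − 0.04193×1.91×1672.1 = 57.50 mGal
Δg_SB(B) = 979310.34 − 979320.42 + 0.3086×561.8 − 0.04193×1.91×561.8 = 118.30 mGal
Difference = 118.30 − (57.50) = 60.80 mGal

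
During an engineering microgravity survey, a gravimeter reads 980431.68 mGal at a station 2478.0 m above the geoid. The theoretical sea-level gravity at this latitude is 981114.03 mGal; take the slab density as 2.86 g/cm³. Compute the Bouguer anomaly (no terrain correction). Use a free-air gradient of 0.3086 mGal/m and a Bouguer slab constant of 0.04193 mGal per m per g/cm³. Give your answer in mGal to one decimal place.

Free-air correction = 0.3086 × 2478.0 = 764.71 mGal
Free-air anomaly = 980431.68 − 981114.03 + (764.71) = 82.36 mGal
Bouguer slab correction = 0.04193 × 2.86 × 2478.0 = 297.16 mGal
Simple Bouguer anomaly = 82.36 − (297.16) = -214.80 mGal

-214.8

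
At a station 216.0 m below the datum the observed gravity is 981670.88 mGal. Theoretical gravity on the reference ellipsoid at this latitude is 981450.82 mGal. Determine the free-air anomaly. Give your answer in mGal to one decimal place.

153.4

Free-air correction = 0.3086 × -216.0 = -66.66 mGal
Free-air anomaly = 981670.88 − 981450.82 + (-66.66) = 153.40 mGal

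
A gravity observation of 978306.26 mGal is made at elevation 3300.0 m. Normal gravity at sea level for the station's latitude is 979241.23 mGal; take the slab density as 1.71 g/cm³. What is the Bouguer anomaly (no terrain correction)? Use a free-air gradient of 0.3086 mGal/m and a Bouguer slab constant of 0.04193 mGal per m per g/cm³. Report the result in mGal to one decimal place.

Free-air correction = 0.3086 × 3300.0 = 1018.38 mGal
Free-air anomaly = 978306.26 − 979241.23 + (1018.38) = 83.41 mGal
Bouguer slab correction = 0.04193 × 1.71 × 3300.0 = 236.61 mGal
Simple Bouguer anomaly = 83.41 − (236.61) = -153.20 mGal

-153.2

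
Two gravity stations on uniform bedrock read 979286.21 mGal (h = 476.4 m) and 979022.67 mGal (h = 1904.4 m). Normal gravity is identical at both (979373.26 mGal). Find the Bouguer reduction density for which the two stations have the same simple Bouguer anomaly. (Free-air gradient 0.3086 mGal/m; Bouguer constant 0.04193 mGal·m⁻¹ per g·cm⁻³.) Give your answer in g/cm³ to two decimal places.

Δg_obs = 979022.67 − 979286.21 = -263.54 mGal over Δh = 1904.4 − 476.4 = 1428.0 m
Equal Bouguer anomalies ⇒ Δg_obs + (0.3086 − 0.04193ρ)·Δh = 0
0.3086 − 0.04193ρ = −Δg_obs/Δh = 0.18455
ρ = (0.3086 − 0.18455) / 0.04193 = 2.96 g/cm³

2.96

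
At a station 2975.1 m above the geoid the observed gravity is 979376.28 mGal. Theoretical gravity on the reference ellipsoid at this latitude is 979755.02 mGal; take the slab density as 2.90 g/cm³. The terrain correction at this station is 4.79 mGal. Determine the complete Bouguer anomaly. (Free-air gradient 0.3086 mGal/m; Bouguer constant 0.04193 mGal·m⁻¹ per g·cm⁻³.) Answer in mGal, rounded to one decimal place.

Free-air correction = 0.3086 × 2975.1 = 918.12 mGal
Free-air anomaly = 979376.28 − 979755.02 + (918.12) = 539.38 mGal
Bouguer slab correction = 0.04193 × 2.90 × 2975.1 = 361.76 mGal
Simple Bouguer anomaly = 539.38 − (361.76) = 177.62 mGal
Complete Bouguer anomaly = 177.62 + 4.79 = 182.41 mGal

182.4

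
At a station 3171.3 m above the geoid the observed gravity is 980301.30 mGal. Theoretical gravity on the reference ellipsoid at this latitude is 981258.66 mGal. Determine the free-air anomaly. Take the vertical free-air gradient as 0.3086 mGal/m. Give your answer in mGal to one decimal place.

21.3

Free-air correction = 0.3086 × 3171.3 = 978.66 mGal
Free-air anomaly = 980301.30 − 981258.66 + (978.66) = 21.30 mGal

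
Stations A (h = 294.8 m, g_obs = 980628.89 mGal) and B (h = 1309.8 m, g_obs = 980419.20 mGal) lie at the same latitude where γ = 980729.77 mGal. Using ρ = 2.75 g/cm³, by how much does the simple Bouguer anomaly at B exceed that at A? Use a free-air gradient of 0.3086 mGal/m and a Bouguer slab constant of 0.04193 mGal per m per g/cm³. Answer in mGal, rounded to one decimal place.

-13.5

Δg_SB(A) = 980628.89 − 980729.77 + 0.3086×294.8 − 0.04193×2.75×294.8 = -43.90 mGal
Δg_SB(B) = 980419.20 − 980729.77 + 0.3086×1309.8 − 0.04193×2.75×1309.8 = -57.40 mGal
Difference = -57.40 − (-43.90) = -13.50 mGal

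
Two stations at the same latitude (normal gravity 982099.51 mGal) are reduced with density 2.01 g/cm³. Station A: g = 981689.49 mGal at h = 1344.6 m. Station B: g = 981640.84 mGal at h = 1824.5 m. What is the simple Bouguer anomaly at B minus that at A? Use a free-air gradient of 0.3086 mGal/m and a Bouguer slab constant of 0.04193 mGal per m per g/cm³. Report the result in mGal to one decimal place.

59.0

Δg_SB(A) = 981689.49 − 982099.51 + 0.3086×1344.6 − 0.04193×2.01×1344.6 = -108.40 mGal
Δg_SB(B) = 981640.84 − 982099.51 + 0.3086×1824.5 − 0.04193×2.01×1824.5 = -49.40 mGal
Difference = -49.40 − (-108.40) = 59.00 mGal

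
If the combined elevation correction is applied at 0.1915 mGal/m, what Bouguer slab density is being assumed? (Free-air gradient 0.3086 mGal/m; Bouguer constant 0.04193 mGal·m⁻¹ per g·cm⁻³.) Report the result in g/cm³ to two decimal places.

2.79

0.1915 = 0.3086 − 0.04193 × ρ
ρ = (0.3086 − 0.1915) / 0.04193 = 2.79 g/cm³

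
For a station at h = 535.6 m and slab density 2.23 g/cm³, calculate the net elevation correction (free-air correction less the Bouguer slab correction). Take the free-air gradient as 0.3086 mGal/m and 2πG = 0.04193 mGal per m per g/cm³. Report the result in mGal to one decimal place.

115.2

Combined gradient = 0.3086 − 0.04193 × 2.23 = 0.2150961 mGal/m
Combined elevation correction = 0.2150961 × 535.6 = 115.2 mGal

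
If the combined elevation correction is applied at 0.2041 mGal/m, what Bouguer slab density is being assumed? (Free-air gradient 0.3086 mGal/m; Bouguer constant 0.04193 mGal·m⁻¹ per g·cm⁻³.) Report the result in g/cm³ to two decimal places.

2.49

0.2041 = 0.3086 − 0.04193 × ρ
ρ = (0.3086 − 0.2041) / 0.04193 = 2.49 g/cm³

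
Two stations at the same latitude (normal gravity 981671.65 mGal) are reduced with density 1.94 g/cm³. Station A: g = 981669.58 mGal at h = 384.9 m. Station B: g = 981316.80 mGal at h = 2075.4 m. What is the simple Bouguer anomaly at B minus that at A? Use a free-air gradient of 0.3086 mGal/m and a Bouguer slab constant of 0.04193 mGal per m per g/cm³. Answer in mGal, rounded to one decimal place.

31.4

Δg_SB(A) = 981669.58 − 981671.65 + 0.3086×384.9 − 0.04193×1.94×384.9 = 85.40 mGal
Δg_SB(B) = 981316.80 − 981671.65 + 0.3086×2075.4 − 0.04193×1.94×2075.4 = 116.80 mGal
Difference = 116.80 − (85.40) = 31.40 mGal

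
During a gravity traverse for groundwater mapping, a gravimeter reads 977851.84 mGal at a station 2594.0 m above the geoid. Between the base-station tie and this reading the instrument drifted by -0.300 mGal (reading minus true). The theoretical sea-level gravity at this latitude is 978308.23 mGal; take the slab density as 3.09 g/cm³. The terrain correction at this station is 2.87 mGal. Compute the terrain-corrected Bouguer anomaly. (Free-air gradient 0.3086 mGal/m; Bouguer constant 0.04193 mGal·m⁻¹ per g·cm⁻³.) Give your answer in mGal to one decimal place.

Drift-corrected reading = 977851.84 − (-0.300) = 977852.140 mGal
Free-air correction = 0.3086 × 2594.0 = 800.51 mGal
Free-air anomaly = 977852.140 − 978308.23 + (800.51) = 344.420 mGal
Bouguer slab correction = 0.04193 × 3.09 × 2594.0 = 336.09 mGal
Simple Bouguer anomaly = 344.420 − (336.09) = 8.330 mGal
Complete Bouguer anomaly = 8.330 + 2.87 = 11.200 mGal

11.2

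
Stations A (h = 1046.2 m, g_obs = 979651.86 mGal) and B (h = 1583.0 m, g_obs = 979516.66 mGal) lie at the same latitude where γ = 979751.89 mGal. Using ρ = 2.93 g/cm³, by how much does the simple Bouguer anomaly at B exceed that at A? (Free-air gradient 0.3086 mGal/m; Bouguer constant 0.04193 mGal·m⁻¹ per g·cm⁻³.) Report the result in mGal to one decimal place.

-35.5

Δg_SB(A) = 979651.86 − 979751.89 + 0.3086×1046.2 − 0.04193×2.93×1046.2 = 94.30 mGal
Δg_SB(B) = 979516.66 − 979751.89 + 0.3086×1583.0 − 0.04193×2.93×1583.0 = 58.80 mGal
Difference = 58.80 − (94.30) = -35.50 mGal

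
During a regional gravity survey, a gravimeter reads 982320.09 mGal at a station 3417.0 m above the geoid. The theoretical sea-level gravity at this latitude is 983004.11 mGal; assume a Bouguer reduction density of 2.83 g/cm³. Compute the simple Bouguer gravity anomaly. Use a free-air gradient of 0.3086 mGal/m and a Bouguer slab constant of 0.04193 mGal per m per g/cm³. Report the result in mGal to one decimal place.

Free-air correction = 0.3086 × 3417.0 = 1054.49 mGal
Free-air anomaly = 982320.09 − 983004.11 + (1054.49) = 370.47 mGal
Bouguer slab correction = 0.04193 × 2.83 × 3417.0 = 405.47 mGal
Simple Bouguer anomaly = 370.47 − (405.47) = -35.00 mGal

-35.0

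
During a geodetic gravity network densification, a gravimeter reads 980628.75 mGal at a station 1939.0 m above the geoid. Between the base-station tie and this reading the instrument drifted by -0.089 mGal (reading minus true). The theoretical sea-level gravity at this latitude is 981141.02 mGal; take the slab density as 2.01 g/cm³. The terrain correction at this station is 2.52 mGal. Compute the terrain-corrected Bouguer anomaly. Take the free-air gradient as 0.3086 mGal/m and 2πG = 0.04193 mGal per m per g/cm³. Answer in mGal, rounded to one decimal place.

-74.7

Drift-corrected reading = 980628.75 − (-0.089) = 980628.839 mGal
Free-air correction = 0.3086 × 1939.0 = 598.38 mGal
Free-air anomaly = 980628.839 − 981141.02 + (598.38) = 86.199 mGal
Bouguer slab correction = 0.04193 × 2.01 × 1939.0 = 163.42 mGal
Simple Bouguer anomaly = 86.199 − (163.42) = -77.221 mGal
Complete Bouguer anomaly = -77.221 + 2.52 = -74.701 mGal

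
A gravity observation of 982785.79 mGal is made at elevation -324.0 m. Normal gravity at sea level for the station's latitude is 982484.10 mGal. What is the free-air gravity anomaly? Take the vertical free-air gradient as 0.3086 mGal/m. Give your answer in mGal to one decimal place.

201.7

Free-air correction = 0.3086 × -324.0 = -99.99 mGal
Free-air anomaly = 982785.79 − 982484.10 + (-99.99) = 201.70 mGal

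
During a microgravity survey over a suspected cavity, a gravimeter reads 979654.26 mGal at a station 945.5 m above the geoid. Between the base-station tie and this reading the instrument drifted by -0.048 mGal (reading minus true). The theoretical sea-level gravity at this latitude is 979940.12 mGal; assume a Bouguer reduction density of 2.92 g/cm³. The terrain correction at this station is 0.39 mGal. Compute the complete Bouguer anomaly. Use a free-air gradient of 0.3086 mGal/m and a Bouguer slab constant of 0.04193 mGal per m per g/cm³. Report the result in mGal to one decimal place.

-109.4

Drift-corrected reading = 979654.26 − (-0.048) = 979654.308 mGal
Free-air correction = 0.3086 × 945.5 = 291.78 mGal
Free-air anomaly = 979654.308 − 979940.12 + (291.78) = 5.968 mGal
Bouguer slab correction = 0.04193 × 2.92 × 945.5 = 115.76 mGal
Simple Bouguer anomaly = 5.968 − (115.76) = -109.792 mGal
Complete Bouguer anomaly = -109.792 + 0.39 = -109.402 mGal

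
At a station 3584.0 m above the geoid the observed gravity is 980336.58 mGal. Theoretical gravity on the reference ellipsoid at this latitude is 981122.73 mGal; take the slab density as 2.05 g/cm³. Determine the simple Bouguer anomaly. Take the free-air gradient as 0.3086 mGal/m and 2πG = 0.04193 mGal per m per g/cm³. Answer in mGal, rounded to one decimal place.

11.8

Free-air correction = 0.3086 × 3584.0 = 1106.02 mGal
Free-air anomaly = 980336.58 − 981122.73 + (1106.02) = 319.87 mGal
Bouguer slab correction = 0.04193 × 2.05 × 3584.0 = 308.07 mGal
Simple Bouguer anomaly = 319.87 − (308.07) = 11.80 mGal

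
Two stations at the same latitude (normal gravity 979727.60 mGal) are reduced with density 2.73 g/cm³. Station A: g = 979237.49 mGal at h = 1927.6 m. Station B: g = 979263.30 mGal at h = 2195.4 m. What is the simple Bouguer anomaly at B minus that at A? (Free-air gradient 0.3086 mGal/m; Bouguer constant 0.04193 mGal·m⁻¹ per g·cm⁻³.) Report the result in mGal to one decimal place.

77.8

Δg_SB(A) = 979237.49 − 979727.60 + 0.3086×1927.6 − 0.04193×2.73×1927.6 = -115.90 mGal
Δg_SB(B) = 979263.30 − 979727.60 + 0.3086×2195.4 − 0.04193×2.73×2195.4 = -38.10 mGal
Difference = -38.10 − (-115.90) = 77.80 mGal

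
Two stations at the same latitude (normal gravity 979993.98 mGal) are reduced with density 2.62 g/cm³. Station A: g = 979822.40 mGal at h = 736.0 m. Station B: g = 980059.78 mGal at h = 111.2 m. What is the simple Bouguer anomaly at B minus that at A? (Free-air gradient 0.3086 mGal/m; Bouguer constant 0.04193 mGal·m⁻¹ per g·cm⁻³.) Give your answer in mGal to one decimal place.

113.2

Δg_SB(A) = 979822.40 − 979993.98 + 0.3086×736.0 − 0.04193×2.62×736.0 = -25.30 mGal
Δg_SB(B) = 980059.78 − 979993.98 + 0.3086×111.2 − 0.04193×2.62×111.2 = 87.90 mGal
Difference = 87.90 − (-25.30) = 113.20 mGal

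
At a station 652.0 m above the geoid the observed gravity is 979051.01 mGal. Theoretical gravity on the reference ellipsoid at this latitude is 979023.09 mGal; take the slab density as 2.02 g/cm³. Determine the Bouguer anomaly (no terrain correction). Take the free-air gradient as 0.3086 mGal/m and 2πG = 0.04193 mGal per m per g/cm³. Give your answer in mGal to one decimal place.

Free-air correction = 0.3086 × 652.0 = 201.21 mGal
Free-air anomaly = 979051.01 − 979023.09 + (201.21) = 229.13 mGal
Bouguer slab correction = 0.04193 × 2.02 × 652.0 = 55.22 mGal
Simple Bouguer anomaly = 229.13 − (55.22) = 173.91 mGal

173.9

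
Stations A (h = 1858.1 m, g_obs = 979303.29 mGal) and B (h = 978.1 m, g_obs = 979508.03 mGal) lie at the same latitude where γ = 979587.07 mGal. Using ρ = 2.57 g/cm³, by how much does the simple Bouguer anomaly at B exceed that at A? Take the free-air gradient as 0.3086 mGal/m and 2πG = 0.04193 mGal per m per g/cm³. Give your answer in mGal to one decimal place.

28.0

Δg_SB(A) = 979303.29 − 979587.07 + 0.3086×1858.1 − 0.04193×2.57×1858.1 = 89.40 mGal
Δg_SB(B) = 979508.03 − 979587.07 + 0.3086×978.1 − 0.04193×2.57×978.1 = 117.40 mGal
Difference = 117.40 − (89.40) = 28.00 mGal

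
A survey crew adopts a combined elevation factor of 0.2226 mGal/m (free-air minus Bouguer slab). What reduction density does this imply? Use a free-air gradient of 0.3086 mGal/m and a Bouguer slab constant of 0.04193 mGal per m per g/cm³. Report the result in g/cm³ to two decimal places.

2.05

0.2226 = 0.3086 − 0.04193 × ρ
ρ = (0.3086 − 0.2226) / 0.04193 = 2.05 g/cm³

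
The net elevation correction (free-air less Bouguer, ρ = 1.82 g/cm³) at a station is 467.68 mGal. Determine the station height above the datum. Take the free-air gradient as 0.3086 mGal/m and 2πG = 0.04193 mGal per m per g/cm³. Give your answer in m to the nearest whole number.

2013

Combined gradient = 0.3086 − 0.04193 × 1.82 = 0.2322874 mGal/m
h = 467.68 / 0.2322874 = 2013.37 m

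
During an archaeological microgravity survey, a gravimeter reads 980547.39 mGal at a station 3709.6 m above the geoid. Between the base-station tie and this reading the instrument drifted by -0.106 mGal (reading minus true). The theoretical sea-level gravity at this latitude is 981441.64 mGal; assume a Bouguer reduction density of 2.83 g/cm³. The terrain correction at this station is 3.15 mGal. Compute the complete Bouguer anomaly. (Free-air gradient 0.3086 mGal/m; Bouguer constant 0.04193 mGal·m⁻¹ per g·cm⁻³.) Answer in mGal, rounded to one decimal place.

-186.4

Drift-corrected reading = 980547.39 − (-0.106) = 980547.496 mGal
Free-air correction = 0.3086 × 3709.6 = 1144.78 mGal
Free-air anomaly = 980547.496 − 981441.64 + (1144.78) = 250.636 mGal
Bouguer slab correction = 0.04193 × 2.83 × 3709.6 = 440.19 mGal
Simple Bouguer anomaly = 250.636 − (440.19) = -189.554 mGal
Complete Bouguer anomaly = -189.554 + 3.15 = -186.404 mGal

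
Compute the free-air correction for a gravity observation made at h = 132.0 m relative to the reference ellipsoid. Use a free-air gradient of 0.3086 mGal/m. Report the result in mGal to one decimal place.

40.7

Free-air correction = 0.3086 × 132.0 = 40.7 mGal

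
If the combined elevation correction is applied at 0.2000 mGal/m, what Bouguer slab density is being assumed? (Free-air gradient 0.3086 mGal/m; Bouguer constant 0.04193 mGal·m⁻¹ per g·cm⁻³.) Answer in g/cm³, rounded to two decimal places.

2.59

0.2000 = 0.3086 − 0.04193 × ρ
ρ = (0.3086 − 0.2000) / 0.04193 = 2.59 g/cm³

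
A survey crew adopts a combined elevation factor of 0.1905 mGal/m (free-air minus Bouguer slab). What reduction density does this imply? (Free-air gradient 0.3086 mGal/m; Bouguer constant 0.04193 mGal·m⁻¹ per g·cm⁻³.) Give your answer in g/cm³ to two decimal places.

2.82

0.1905 = 0.3086 − 0.04193 × ρ
ρ = (0.3086 − 0.1905) / 0.04193 = 2.82 g/cm³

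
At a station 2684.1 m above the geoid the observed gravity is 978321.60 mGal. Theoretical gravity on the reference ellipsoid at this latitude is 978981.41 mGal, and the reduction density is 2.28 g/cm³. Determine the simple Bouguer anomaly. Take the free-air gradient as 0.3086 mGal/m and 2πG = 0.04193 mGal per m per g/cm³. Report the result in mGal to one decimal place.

-88.1

Free-air correction = 0.3086 × 2684.1 = 828.31 mGal
Free-air anomaly = 978321.60 − 978981.41 + (828.31) = 168.50 mGal
Bouguer slab correction = 0.04193 × 2.28 × 2684.1 = 256.60 mGal
Simple Bouguer anomaly = 168.50 − (256.60) = -88.10 mGal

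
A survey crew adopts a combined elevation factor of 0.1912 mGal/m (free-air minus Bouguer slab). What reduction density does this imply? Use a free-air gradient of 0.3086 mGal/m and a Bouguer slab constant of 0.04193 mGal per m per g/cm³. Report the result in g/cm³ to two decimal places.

0.1912 = 0.3086 − 0.04193 × ρ
ρ = (0.3086 − 0.1912) / 0.04193 = 2.80 g/cm³

2.80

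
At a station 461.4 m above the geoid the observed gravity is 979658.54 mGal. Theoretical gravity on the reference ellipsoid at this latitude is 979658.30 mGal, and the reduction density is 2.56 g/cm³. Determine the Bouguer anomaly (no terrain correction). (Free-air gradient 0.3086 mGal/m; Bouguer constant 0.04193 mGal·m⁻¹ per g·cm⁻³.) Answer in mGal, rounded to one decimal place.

93.1

Free-air correction = 0.3086 × 461.4 = 142.39 mGal
Free-air anomaly = 979658.54 − 979658.30 + (142.39) = 142.63 mGal
Bouguer slab correction = 0.04193 × 2.56 × 461.4 = 49.53 mGal
Simple Bouguer anomaly = 142.63 − (49.53) = 93.10 mGal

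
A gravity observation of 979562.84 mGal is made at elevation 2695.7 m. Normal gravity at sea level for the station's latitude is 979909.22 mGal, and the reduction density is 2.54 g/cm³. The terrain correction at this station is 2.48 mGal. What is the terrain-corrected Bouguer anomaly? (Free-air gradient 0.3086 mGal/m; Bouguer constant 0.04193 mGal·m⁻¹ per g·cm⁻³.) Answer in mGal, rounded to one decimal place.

Free-air correction = 0.3086 × 2695.7 = 831.89 mGal
Free-air anomaly = 979562.84 − 979909.22 + (831.89) = 485.51 mGal
Bouguer slab correction = 0.04193 × 2.54 × 2695.7 = 287.10 mGal
Simple Bouguer anomaly = 485.51 − (287.10) = 198.41 mGal
Complete Bouguer anomaly = 198.41 + 2.48 = 200.89 mGal

200.9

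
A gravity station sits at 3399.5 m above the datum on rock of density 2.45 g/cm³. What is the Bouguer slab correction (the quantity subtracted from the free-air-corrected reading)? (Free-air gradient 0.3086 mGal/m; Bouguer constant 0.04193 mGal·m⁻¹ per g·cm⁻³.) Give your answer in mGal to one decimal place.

Bouguer slab correction = 0.04193 × 2.45 × 3399.5 = 349.2 mGal

349.2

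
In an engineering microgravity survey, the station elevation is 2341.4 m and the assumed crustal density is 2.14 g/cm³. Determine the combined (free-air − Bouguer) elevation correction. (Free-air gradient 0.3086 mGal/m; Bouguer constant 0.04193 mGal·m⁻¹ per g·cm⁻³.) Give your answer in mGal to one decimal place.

Combined gradient = 0.3086 − 0.04193 × 2.14 = 0.2188698 mGal/m
Combined elevation correction = 0.2188698 × 2341.4 = 512.5 mGal

512.5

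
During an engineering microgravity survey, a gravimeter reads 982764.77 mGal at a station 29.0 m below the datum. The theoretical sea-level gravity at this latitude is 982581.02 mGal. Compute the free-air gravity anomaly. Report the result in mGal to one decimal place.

Free-air correction = 0.3086 × -29.0 = -8.95 mGal
Free-air anomaly = 982764.77 − 982581.02 + (-8.95) = 174.80 mGal

174.8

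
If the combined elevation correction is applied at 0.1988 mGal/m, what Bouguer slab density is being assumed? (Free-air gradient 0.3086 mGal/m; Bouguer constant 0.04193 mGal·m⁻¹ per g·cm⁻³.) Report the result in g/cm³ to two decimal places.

2.62

0.1988 = 0.3086 − 0.04193 × ρ
ρ = (0.3086 − 0.1988) / 0.04193 = 2.62 g/cm³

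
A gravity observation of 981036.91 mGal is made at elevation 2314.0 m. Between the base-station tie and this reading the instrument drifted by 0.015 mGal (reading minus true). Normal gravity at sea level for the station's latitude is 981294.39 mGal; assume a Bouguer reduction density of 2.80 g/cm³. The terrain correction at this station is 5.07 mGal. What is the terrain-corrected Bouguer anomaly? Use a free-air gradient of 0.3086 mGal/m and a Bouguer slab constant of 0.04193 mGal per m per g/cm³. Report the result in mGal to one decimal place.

Drift-corrected reading = 981036.91 − (0.015) = 981036.895 mGal
Free-air correction = 0.3086 × 2314.0 = 714.10 mGal
Free-air anomaly = 981036.895 − 981294.39 + (714.10) = 456.605 mGal
Bouguer slab correction = 0.04193 × 2.80 × 2314.0 = 271.67 mGal
Simple Bouguer anomaly = 456.605 − (271.67) = 184.935 mGal
Complete Bouguer anomaly = 184.935 + 5.07 = 190.005 mGal

190.0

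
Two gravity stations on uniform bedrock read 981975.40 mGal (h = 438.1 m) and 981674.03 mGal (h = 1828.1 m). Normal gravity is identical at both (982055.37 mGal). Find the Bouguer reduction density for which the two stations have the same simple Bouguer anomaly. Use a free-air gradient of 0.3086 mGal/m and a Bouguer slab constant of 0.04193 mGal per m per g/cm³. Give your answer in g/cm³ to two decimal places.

2.19

Δg_obs = 981674.03 − 981975.40 = -301.37 mGal over Δh = 1828.1 − 438.1 = 1390.0 m
Equal Bouguer anomalies ⇒ Δg_obs + (0.3086 − 0.04193ρ)·Δh = 0
0.3086 − 0.04193ρ = −Δg_obs/Δh = 0.21681
ρ = (0.3086 − 0.21681) / 0.04193 = 2.19 g/cm³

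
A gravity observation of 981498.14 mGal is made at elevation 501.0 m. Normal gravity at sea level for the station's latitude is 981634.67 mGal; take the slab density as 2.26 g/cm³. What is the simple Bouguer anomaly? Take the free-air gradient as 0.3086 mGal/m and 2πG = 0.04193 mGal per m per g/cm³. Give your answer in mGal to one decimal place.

Free-air correction = 0.3086 × 501.0 = 154.61 mGal
Free-air anomaly = 981498.14 − 981634.67 + (154.61) = 18.08 mGal
Bouguer slab correction = 0.04193 × 2.26 × 501.0 = 47.48 mGal
Simple Bouguer anomaly = 18.08 − (47.48) = -29.40 mGal

-29.4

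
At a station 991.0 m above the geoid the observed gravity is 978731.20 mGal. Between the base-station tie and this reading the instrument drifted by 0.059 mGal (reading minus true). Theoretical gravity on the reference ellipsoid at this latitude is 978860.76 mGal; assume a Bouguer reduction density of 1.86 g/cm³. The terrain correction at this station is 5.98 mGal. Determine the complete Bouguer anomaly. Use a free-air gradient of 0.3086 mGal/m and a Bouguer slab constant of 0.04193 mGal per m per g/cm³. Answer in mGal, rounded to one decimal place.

104.9

Drift-corrected reading = 978731.20 − (0.059) = 978731.141 mGal
Free-air correction = 0.3086 × 991.0 = 305.82 mGal
Free-air anomaly = 978731.141 − 978860.76 + (305.82) = 176.201 mGal
Bouguer slab correction = 0.04193 × 1.86 × 991.0 = 77.29 mGal
Simple Bouguer anomaly = 176.201 − (77.29) = 98.911 mGal
Complete Bouguer anomaly = 98.911 + 5.98 = 104.891 mGal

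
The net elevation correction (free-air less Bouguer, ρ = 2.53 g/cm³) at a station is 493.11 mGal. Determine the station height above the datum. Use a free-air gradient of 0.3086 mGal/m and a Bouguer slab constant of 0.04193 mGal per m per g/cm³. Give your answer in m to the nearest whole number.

Combined gradient = 0.3086 − 0.04193 × 2.53 = 0.2025171 mGal/m
h = 493.11 / 0.2025171 = 2434.91 m

2435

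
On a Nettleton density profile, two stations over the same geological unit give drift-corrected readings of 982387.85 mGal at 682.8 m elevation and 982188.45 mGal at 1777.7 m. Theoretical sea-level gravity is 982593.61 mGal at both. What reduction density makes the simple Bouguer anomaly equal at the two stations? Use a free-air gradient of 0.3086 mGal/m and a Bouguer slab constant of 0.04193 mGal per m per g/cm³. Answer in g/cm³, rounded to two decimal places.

Δg_obs = 982188.45 − 982387.85 = -199.40 mGal over Δh = 1777.7 − 682.8 = 1094.9 m
Equal Bouguer anomalies ⇒ Δg_obs + (0.3086 − 0.04193ρ)·Δh = 0
0.3086 − 0.04193ρ = −Δg_obs/Δh = 0.18212
ρ = (0.3086 − 0.18212) / 0.04193 = 3.02 g/cm³

3.02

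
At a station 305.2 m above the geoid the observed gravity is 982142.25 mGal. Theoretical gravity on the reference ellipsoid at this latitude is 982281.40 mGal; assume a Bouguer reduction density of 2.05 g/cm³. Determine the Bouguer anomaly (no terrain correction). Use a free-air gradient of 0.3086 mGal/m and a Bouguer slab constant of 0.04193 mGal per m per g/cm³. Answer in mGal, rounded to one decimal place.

-71.2

Free-air correction = 0.3086 × 305.2 = 94.18 mGal
Free-air anomaly = 982142.25 − 982281.40 + (94.18) = -44.97 mGal
Bouguer slab correction = 0.04193 × 2.05 × 305.2 = 26.23 mGal
Simple Bouguer anomaly = -44.97 − (26.23) = -71.20 mGal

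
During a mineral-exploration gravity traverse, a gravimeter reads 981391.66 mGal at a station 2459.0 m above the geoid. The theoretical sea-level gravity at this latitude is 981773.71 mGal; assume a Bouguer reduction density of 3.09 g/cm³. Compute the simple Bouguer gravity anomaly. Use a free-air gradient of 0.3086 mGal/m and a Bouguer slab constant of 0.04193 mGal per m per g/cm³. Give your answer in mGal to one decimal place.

Free-air correction = 0.3086 × 2459.0 = 758.85 mGal
Free-air anomaly = 981391.66 − 981773.71 + (758.85) = 376.80 mGal
Bouguer slab correction = 0.04193 × 3.09 × 2459.0 = 318.60 mGal
Simple Bouguer anomaly = 376.80 − (318.60) = 58.20 mGal

58.2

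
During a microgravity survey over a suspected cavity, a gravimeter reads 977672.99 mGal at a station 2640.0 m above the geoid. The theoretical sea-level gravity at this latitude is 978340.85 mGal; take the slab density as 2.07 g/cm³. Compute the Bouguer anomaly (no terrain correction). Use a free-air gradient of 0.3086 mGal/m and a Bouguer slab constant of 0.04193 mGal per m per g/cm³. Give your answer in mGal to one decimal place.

-82.3

Free-air correction = 0.3086 × 2640.0 = 814.70 mGal
Free-air anomaly = 977672.99 − 978340.85 + (814.70) = 146.84 mGal
Bouguer slab correction = 0.04193 × 2.07 × 2640.0 = 229.14 mGal
Simple Bouguer anomaly = 146.84 − (229.14) = -82.30 mGal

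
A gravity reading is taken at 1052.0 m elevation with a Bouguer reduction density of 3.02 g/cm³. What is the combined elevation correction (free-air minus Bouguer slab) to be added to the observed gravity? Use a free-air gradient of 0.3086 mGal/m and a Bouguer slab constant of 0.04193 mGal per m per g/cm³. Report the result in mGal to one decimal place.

Combined gradient = 0.3086 − 0.04193 × 3.02 = 0.1819714 mGal/m
Combined elevation correction = 0.1819714 × 1052.0 = 191.4 mGal

191.4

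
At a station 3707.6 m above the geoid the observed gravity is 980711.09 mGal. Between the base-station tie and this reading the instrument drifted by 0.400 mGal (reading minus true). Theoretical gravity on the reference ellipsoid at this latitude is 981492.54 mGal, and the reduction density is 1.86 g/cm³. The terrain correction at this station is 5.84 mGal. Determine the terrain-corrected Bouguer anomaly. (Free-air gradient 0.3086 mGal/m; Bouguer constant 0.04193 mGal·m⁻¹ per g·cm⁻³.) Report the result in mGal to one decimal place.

Drift-corrected reading = 980711.09 − (0.400) = 980710.690 mGal
Free-air correction = 0.3086 × 3707.6 = 1144.17 mGal
Free-air anomaly = 980710.690 − 981492.54 + (1144.17) = 362.320 mGal
Bouguer slab correction = 0.04193 × 1.86 × 3707.6 = 289.15 mGal
Simple Bouguer anomaly = 362.320 − (289.15) = 73.170 mGal
Complete Bouguer anomaly = 73.170 + 5.84 = 79.010 mGal

79.0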